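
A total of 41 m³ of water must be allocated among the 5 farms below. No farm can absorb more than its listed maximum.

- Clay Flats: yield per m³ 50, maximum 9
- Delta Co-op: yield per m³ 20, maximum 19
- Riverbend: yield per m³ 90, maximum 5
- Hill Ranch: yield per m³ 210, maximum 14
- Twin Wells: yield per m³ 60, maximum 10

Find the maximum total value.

Highest yield per m³ first: Hill Ranch 210 > Riverbend 90 > Twin Wells 60 > Clay Flats 50 > Delta Co-op 20.
Hill Ranch takes 14 to reach its cap of 14 — 27 left.
Riverbend takes 5 to reach its cap of 5 — 22 left.
Twin Wells takes 10 to reach its cap of 10 — 12 left.
Give Clay Flats 9 to hit its cap of 9 — 3 left.
Delta Co-op has room for 19 but only 3 remain, so it gets 3.
Total = 50×9 + 20×3 + 90×5 + 210×14 + 60×10 = 4500.

4500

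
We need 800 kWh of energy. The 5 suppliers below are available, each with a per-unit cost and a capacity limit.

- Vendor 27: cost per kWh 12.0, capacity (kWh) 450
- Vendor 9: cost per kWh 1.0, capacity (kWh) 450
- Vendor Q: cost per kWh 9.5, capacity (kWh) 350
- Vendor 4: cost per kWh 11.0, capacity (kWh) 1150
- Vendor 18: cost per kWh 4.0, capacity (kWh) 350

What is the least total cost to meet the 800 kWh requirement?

1850

Use suppliers in increasing cost order.
Vendor 9 at 1.0: take all 450 kWh ; 350 still needed.
Take 350 from Vendor 18 at 4.0 ; need 0 more.
Vendor Q, Vendor 4, Vendor 27: unused.
Cost = 450×1.0 + 350×4.0 = 1850.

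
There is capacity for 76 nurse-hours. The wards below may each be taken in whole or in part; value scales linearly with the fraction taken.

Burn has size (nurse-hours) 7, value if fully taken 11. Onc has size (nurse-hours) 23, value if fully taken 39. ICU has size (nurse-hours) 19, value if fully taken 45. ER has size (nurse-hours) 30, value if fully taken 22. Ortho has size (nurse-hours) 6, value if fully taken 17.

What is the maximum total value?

Sort by value density: Ortho 17/6≈2.83, ICU 45/19≈2.37, Onc 39/23≈1.7, Burn 11/7≈1.57, ER 22/30≈0.733.
All 6 nurse-hours of Ortho fit (value 17) ; 70 remain.
All 19 nurse-hours of ICU fit (value 45) ; 51 remain.
Take all of Onc (23 nurse-hours, value 39) ; 28 nurse-hours left.
Take all of Burn (7 nurse-hours, value 11) ; 21 nurse-hours left.
Fill the last 21 nurse-hours with part of ER: 21/30 of it earns 15.4.
Total value = 127.4.

127.4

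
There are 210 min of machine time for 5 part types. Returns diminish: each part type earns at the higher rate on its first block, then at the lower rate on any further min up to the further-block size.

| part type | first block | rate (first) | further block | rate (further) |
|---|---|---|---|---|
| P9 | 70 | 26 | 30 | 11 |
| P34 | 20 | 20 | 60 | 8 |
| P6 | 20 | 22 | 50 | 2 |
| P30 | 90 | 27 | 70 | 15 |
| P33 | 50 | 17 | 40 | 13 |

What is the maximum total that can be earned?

5260

Order all 10 blocks by rate: P30/T1 27 > P9/T1 26 > P6/T1 22 > P34/T1 20 > P33/T1 17 > P30/T2 15 > P33/T2 13 > P9/T2 11 > P34/T2 8 > P6/T2 2.
P30/T1 (27): +90 → 120 left.
P9/T1 (26): +70 → 50 left.
P6 T1 at 22: fill all 20 → 30 left.
P34/T1 (20): +20 → 10 left.
P33/T1: +10 of 50 at 17; pool empty.
Total = 27×90 + 26×70 + 22×20 + 20×20 + 17×10 = 5260.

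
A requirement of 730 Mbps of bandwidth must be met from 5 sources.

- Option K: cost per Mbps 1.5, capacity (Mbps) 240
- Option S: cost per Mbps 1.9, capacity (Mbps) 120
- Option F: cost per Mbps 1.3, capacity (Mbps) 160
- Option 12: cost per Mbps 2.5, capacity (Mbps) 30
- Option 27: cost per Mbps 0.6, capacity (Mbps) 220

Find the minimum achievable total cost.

Cheapest first:
Option 27 at 0.6: take all 220 Mbps ; 510 still needed.
Take 160 from Option F at 1.3 ; need 350 more.
Option K (1.5): use full 240 ; 110 Mbps to go.
Option S (1.9): take the remaining 110 ; done.
Option 12: unused.
Cost = 220×0.6 + 160×1.3 + 240×1.5 + 110×1.9 = 909.

909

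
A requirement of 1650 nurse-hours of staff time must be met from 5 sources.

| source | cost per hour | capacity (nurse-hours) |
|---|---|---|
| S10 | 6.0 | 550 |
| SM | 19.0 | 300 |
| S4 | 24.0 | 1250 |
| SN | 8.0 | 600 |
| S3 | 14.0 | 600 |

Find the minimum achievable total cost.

15100

Use sources in increasing cost order.
S10 at 6.0: take all 550 nurse-hours ; 1100 still needed.
Take 600 from SN at 8.0 ; need 500 more.
S3 (14.0): take the remaining 500 ; done.
SM, S4: unused.
Cost = 550×6.0 + 600×8.0 + 500×14.0 = 15100.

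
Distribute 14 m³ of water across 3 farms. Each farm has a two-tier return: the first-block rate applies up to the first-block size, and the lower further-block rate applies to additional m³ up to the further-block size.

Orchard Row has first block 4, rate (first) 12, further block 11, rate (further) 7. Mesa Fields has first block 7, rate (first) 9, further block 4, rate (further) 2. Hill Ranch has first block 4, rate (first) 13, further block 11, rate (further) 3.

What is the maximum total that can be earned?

154

Treat each block as its own option and order by rate: Hill Ranch/tier1 13 > Orchard Row/tier1 12 > Mesa Fields/tier1 9 > Orchard Row/tier2 7 > Hill Ranch/tier2 3 > Mesa Fields/tier2 2.
Fill Hill Ranch tier1 block (4 at 13) ; 10 left.
Orchard Row tier1 at 12: fill all 4 ; 6 left.
Mesa Fields tier1 at 9: only 6 left, fill 6.
Total = 13×4 + 12×4 + 9×6 = 154.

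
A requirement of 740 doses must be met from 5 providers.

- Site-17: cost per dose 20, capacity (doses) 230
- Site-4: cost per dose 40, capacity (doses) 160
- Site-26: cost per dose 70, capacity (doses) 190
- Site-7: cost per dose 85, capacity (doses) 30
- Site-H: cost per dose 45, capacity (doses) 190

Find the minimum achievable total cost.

Cheapest first:
Site-17 at 20: take all 230 doses — 510 still needed.
Take 160 from Site-4 at 40 — need 350 more.
Site-H (45): use full 190 — 160 doses to go.
Take 160 from Site-26 at 70 to finish.
Site-7: unused.
Cost = 230×20 + 160×40 + 190×45 + 160×70 = 30750.

30750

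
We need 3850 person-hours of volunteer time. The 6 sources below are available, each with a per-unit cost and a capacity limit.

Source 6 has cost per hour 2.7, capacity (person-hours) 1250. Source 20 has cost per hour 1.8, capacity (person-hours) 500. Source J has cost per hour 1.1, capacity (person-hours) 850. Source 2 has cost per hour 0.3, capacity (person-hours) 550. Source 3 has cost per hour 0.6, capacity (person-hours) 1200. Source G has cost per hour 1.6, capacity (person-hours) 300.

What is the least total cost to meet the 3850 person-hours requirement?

Fill from the cheapest source first.
Take 550 from Source 2 at 0.3 — need 3300 more.
Take 1200 from Source 3 at 0.6 — need 2100 more.
Source J (1.1): use full 850 — 1250 person-hours to go.
Source G (1.6): use full 300 — 950 person-hours to go.
Source 20 (1.8): use full 500 — 450 person-hours to go.
Source 6 (2.7): take the remaining 450 — done.
Cost = 550×0.3 + 1200×0.6 + 850×1.1 + 300×1.6 + 500×1.8 + 450×2.7 = 4415.

4415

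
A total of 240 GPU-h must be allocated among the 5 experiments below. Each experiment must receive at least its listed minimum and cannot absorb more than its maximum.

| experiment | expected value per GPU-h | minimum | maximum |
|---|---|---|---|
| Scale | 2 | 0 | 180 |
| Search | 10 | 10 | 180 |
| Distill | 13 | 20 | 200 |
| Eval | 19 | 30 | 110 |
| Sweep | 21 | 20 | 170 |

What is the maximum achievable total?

Meeting every minimum uses 0+10+20+30+20 = 80 GPU-h, leaving 160.
Order the experiments by expected value per GPU-h: Sweep 21 > Eval 19 > Distill 13 > Search 10 > Scale 2.
Sweep takes 150 more to reach its cap of 170 — 10 left.
Only 10 left; Eval takes them to reach 40.
Total = 10×10 + 13×20 + 19×40 + 21×170 = 4690.

4690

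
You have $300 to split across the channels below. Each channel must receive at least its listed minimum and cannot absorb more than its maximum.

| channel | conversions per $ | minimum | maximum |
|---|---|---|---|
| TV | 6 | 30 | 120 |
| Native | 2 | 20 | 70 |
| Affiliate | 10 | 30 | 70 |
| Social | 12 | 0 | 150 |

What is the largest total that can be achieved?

Meeting every minimum uses 30+20+30+0 = 80 $, leaving 220.
Order the channels by conversions per $: Social 12 > Affiliate 10 > TV 6 > Native 2.
Social: +150 to 150 (cap) → 70 left.
Affiliate takes 40 more to reach its cap of 70 → 30 left.
Only 30 left; TV takes them to reach 60.
Total = 6×60 + 2×20 + 10×70 + 12×150 = 2900.

2900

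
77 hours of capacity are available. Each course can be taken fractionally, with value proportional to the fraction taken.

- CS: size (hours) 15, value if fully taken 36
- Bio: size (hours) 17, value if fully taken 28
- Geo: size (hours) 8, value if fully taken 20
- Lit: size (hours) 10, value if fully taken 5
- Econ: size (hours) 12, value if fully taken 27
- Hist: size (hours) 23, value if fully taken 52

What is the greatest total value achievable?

Best value per unit of size first: Geo 20/8≈2.5, CS 36/15≈2.4, Hist 52/23≈2.26, Econ 27/12≈2.25, Bio 28/17≈1.65, Lit 5/10≈0.5.
Take all of Geo (8 hours, value 20) → 69 hours left.
Take all of CS (15 hours, value 36) → 54 hours left.
Take all of Hist (23 hours, value 52) → 31 hours left.
Econ: take in full, 12 hours for value 27 → 19 left.
Take all of Bio (17 hours, value 28) → 2 hours left.
2 hours left: a 2/10 share of Lit gives 5×2/10 = 1.
Total value = 164.

164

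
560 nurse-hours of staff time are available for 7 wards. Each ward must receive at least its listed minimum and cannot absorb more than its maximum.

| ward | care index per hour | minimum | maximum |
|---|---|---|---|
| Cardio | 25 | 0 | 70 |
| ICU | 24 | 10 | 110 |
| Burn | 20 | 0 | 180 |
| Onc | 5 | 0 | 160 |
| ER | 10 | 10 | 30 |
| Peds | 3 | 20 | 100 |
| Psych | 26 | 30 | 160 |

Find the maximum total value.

12410

Meeting every minimum uses 0+10+0+0+10+20+30 = 70 nurse-hours, leaving 490.
Rank by care index per hour: Psych 26 > Cardio 25 > ICU 24 > Burn 20 > ER 10 > Onc 5 > Peds 3.
Psych: +130 to 160 (cap) → 360 left.
Cardio takes 70 more to reach its cap of 70 → 290 left.
ICU takes 100 more to reach its cap of 110 → 190 left.
Burn: +180 to 180 (cap) → 10 left.
ER has room for 20 more but only 10 remain, so it gets 20.
Total = 25×70 + 24×110 + 20×180 + 10×20 + 3×20 + 26×160 = 12410.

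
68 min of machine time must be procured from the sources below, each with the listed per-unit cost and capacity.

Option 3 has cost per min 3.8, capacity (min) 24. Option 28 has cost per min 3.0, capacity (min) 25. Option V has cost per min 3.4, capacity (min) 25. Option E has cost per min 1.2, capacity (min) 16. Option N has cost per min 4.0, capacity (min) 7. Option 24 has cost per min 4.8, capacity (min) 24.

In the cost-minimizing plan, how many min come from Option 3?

Fill from the cheapest source first.
Option E (1.2): use full 16 ; 52 min to go.
Option 28 at 3.0: take all 25 min ; 27 still needed.
Take 25 from Option V at 3.4 ; need 2 more.
Option 3 at 3.8: take 2 of its 24 ; requirement met.
Option N, Option 24: unused.

2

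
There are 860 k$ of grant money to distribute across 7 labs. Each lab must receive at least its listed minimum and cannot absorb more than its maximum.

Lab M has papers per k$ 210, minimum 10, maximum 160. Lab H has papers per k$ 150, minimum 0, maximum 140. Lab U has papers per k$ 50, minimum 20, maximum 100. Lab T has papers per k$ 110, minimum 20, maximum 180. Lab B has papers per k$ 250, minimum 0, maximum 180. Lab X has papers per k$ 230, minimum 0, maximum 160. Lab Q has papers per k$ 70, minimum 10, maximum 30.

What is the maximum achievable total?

Meeting every minimum uses 10+0+20+20+0+0+10 = 60 k$, leaving 800.
Highest papers per k$ first: Lab B 250 > Lab X 230 > Lab M 210 > Lab H 150 > Lab T 110 > Lab Q 70 > Lab U 50.
Lab B takes 180 more to reach its cap of 180 → 620 left.
Lab X: +160 to 160 (cap) → 460 left.
Lab M takes 150 more to reach its cap of 160 → 310 left.
Give Lab H 140 more to hit its cap of 140 → 170 left.
Give Lab T 160 more to hit its cap of 180 → 10 left.
Only 10 left; Lab Q takes them to reach 20.
Total = 210×160 + 150×140 + 50×20 + 110×180 + 250×180 + 230×160 + 70×20 = 158600.

158600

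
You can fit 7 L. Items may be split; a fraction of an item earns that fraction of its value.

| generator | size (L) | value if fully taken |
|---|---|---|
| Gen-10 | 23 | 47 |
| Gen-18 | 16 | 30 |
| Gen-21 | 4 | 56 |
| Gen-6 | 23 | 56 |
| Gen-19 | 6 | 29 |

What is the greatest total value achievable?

70.5

Sort by value density: Gen-21 56/4≈14, Gen-19 29/6≈4.83, Gen-6 56/23≈2.43, Gen-10 47/23≈2.04, Gen-18 30/16≈1.88.
Gen-21: take in full, 4 L for value 56 → 3 left.
3 L left: a 3/6 share of Gen-19 gives 29×3/6 = 14.5.
Total value = 70.5.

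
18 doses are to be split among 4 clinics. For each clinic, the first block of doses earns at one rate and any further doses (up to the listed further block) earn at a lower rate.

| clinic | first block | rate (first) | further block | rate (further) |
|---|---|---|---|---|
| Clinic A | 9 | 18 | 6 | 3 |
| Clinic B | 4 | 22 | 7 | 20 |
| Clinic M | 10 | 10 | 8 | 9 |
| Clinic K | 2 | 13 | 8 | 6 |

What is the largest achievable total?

Order all 8 blocks by rate: Clinic B/tier1 22 > Clinic B/tier2 20 > Clinic A/tier1 18 > Clinic K/tier1 13 > Clinic M/tier1 10 > Clinic M/tier2 9 > Clinic K/tier2 6 > Clinic A/tier2 3.
Clinic B tier1 at 22: fill all 4 ; 14 left.
Clinic B/tier2 (20): +7 ; 7 left.
7 remain; put them into Clinic A tier1 at 18.
Total = 22×4 + 20×7 + 18×7 = 354.

354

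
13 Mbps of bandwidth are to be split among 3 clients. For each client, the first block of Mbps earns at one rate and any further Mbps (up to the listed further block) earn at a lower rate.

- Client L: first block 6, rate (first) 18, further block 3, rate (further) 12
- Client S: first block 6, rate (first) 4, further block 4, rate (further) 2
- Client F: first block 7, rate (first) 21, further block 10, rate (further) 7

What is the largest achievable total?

Order all 6 blocks by rate: Client F/tier1 21 > Client L/tier1 18 > Client L/tier2 12 > Client F/tier2 7 > Client S/tier1 4 > Client S/tier2 2.
Fill Client F tier1 block (7 at 21) ; 6 left.
Fill Client L tier1 block (6 at 18) ; 0 left.
Total = 21×7 + 18×6 = 255.

255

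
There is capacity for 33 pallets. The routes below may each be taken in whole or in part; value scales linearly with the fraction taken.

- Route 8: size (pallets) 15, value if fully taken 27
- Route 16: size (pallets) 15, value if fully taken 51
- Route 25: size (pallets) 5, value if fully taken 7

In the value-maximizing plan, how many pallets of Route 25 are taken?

Sort by value density: Route 16 51/15≈3.4, Route 8 27/15≈1.8, Route 25 7/5≈1.4.
Take all of Route 16 (15 pallets, value 51) → 18 pallets left.
Route 8: take in full, 15 pallets for value 27 → 3 left.
Only 3 pallets remain; take 3/5 of Route 25 for value 7×3/5 = 4.2.

3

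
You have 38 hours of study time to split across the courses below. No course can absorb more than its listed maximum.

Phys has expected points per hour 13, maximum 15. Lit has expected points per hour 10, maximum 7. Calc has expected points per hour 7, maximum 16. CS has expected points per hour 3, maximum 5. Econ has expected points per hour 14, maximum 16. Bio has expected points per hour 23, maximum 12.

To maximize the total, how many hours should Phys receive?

10

Order the courses by expected points per hour: Bio 23 > Econ 14 > Phys 13 > Lit 10 > Calc 7 > CS 3.
Bio: +12 to 12 (cap) — 26 left.
Econ takes 16 to reach its cap of 16 — 10 left.
Only 10 left; Phys takes them to reach 10.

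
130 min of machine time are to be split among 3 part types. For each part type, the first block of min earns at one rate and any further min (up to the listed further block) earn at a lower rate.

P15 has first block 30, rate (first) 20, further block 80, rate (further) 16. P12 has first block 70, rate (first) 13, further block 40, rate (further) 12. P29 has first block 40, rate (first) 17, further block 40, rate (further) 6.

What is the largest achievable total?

Rank every tier by rate: P15/T1 20 > P29/T1 17 > P15/T2 16 > P12/T1 13 > P12/T2 12 > P29/T2 6.
P15/T1 (20): +30 ; 100 left.
Fill P29 T1 block (40 at 17) ; 60 left.
60 remain; put them into P15 T2 at 16.
Total = 20×30 + 17×40 + 16×60 = 2240.

2240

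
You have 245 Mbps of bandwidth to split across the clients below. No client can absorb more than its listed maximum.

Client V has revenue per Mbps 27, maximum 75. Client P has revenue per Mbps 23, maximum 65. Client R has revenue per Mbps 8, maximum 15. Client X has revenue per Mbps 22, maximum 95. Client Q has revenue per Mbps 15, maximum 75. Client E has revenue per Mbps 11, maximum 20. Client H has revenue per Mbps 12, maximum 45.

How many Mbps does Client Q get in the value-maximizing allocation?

10

Rank by revenue per Mbps: Client V 27 > Client P 23 > Client X 22 > Client Q 15 > Client H 12 > Client E 11 > Client R 8.
Give Client V 75 to hit its cap of 75 ; 170 left.
Client P takes 65 to reach its cap of 65 ; 105 left.
Give Client X 95 to hit its cap of 95 ; 10 left.
Client Q has room for 75 but only 10 remain, so it gets 10.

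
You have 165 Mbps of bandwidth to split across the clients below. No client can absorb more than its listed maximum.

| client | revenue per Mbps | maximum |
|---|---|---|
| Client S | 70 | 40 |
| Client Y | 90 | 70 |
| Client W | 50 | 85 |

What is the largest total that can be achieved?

11850

Rank by revenue per Mbps: Client Y 90 > Client S 70 > Client W 50.
Client Y takes 70 to reach its cap of 70 — 95 left.
Give Client S 40 to hit its cap of 40 — 55 left.
Client W has room for 85 but only 55 remain, so it gets 55.
Total = 70×40 + 90×70 + 50×55 = 11850.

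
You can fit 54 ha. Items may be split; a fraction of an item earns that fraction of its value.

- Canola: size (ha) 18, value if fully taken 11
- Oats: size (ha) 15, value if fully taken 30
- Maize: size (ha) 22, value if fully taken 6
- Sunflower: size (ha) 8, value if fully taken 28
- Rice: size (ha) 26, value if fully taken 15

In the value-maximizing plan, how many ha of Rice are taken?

13

Best value per unit of size first: Sunflower 28/8≈3.5, Oats 30/15≈2, Canola 11/18≈0.611, Rice 15/26≈0.577, Maize 6/22≈0.273.
All 8 ha of Sunflower fit (value 28) ; 46 remain.
Oats: take in full, 15 ha for value 30 ; 31 left.
Canola: take in full, 18 ha for value 11 ; 13 left.
Fill the last 13 ha with part of Rice: 13/26 of it earns 7.5.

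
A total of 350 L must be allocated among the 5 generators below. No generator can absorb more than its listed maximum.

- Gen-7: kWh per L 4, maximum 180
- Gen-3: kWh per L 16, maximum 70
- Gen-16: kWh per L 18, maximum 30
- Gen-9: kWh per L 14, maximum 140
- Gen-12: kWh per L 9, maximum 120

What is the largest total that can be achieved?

4610

Rank by kWh per L: Gen-16 18 > Gen-3 16 > Gen-9 14 > Gen-12 9 > Gen-7 4.
Gen-16: +30 to 30 (cap) — 320 left.
Give Gen-3 70 to hit its cap of 70 — 250 left.
Gen-9 takes 140 to reach its cap of 140 — 110 left.
Gen-12: +110 (room for 120) → 110. Pool exhausted.
Total = 16×70 + 18×30 + 14×140 + 9×110 = 4610.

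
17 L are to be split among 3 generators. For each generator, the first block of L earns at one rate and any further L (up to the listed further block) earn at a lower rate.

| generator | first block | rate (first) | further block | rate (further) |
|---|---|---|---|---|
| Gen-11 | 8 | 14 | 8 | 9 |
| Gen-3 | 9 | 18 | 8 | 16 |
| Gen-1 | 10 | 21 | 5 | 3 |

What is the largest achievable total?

Rank every tier by rate: Gen-1/first 21 > Gen-3/first 18 > Gen-3/second 16 > Gen-11/first 14 > Gen-11/second 9 > Gen-1/second 3.
Fill Gen-1 first block (10 at 21) → 7 left.
Gen-3 first at 18: only 7 left, fill 7.
Total = 21×10 + 18×7 = 336.

336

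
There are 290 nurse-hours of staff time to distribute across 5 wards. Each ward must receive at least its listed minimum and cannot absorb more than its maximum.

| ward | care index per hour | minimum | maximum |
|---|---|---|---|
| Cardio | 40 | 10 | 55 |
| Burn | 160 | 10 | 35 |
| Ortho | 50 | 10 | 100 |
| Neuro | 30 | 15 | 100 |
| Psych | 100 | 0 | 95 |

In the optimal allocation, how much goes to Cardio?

Meeting every minimum uses 10+10+10+15+0 = 45 nurse-hours, leaving 245.
Order the wards by care index per hour: Burn 160 > Psych 100 > Ortho 50 > Cardio 40 > Neuro 30.
Give Burn 25 more to hit its cap of 35 — 220 left.
Give Psych 95 more to hit its cap of 95 — 125 left.
Ortho takes 90 more to reach its cap of 100 — 35 left.
Only 35 left; Cardio takes them to reach 45.

45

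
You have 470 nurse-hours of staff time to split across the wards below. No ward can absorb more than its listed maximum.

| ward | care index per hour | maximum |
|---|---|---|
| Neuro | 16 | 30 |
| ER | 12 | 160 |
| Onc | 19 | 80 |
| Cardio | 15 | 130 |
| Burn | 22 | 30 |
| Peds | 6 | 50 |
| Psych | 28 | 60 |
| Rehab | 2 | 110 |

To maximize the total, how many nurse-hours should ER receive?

Highest care index per hour first: Psych 28 > Burn 22 > Onc 19 > Neuro 16 > Cardio 15 > ER 12 > Peds 6 > Rehab 2.
Psych takes 60 to reach its cap of 60 ; 410 left.
Burn takes 30 to reach its cap of 30 ; 380 left.
Onc takes 80 to reach its cap of 80 ; 300 left.
Give Neuro 30 to hit its cap of 30 ; 270 left.
Cardio: +130 to 130 (cap) ; 140 left.
ER: +140 (room for 160) → 140. Pool exhausted.

140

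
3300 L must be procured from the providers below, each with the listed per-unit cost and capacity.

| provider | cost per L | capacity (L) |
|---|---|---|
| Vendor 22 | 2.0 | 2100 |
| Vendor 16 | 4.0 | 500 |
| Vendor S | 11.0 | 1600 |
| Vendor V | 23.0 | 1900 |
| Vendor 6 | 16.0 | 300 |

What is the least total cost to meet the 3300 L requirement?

Fill from the cheapest provider first.
Vendor 22 at 2.0: take all 2100 L ; 1200 still needed.
Take 500 from Vendor 16 at 4.0 ; need 700 more.
Vendor S at 11.0: take 700 of its 1600 ; requirement met.
Vendor 6, Vendor V: unused.
Cost = 2100×2.0 + 500×4.0 + 700×11.0 = 13900.

13900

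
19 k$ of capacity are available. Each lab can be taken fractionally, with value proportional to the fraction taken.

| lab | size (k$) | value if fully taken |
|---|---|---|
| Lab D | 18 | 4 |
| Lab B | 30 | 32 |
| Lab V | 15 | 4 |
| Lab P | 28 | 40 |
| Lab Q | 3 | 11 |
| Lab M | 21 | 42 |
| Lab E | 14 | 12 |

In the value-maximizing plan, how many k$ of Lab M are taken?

Rank by value-to-size ratio: Lab Q 11/3≈3.67, Lab M 42/21≈2, Lab P 40/28≈1.43, Lab B 32/30≈1.07, Lab E 12/14≈0.857, Lab V 4/15≈0.267, Lab D 4/18≈0.222.
Take all of Lab Q (3 k$, value 11) → 16 k$ left.
16 k$ left: a 16/21 share of Lab M gives 42×16/21 = 32.

16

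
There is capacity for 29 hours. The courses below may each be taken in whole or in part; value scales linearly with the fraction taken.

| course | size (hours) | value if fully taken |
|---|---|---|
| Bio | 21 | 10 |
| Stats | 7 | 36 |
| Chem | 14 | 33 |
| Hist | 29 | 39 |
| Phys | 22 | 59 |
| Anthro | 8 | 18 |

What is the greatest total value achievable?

95

Sort by value density: Stats 36/7≈5.14, Phys 59/22≈2.68, Chem 33/14≈2.36, Anthro 18/8≈2.25, Hist 39/29≈1.34, Bio 10/21≈0.476.
Take all of Stats (7 hours, value 36) ; 22 hours left.
Phys: take in full, 22 hours for value 59 ; 0 left.
Total value = 95.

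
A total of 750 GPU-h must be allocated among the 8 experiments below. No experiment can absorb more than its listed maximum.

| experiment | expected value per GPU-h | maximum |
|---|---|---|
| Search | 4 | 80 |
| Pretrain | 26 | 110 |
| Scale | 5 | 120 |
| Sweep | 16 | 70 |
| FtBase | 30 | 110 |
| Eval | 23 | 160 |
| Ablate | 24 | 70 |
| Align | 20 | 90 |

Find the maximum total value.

Highest expected value per GPU-h first: FtBase 30 > Pretrain 26 > Ablate 24 > Eval 23 > Align 20 > Sweep 16 > Scale 5 > Search 4.
FtBase: +110 to 110 (cap) → 640 left.
Give Pretrain 110 to hit its cap of 110 → 530 left.
Give Ablate 70 to hit its cap of 70 → 460 left.
Eval takes 160 to reach its cap of 160 → 300 left.
Give Align 90 to hit its cap of 90 → 210 left.
Sweep takes 70 to reach its cap of 70 → 140 left.
Scale: +120 to 120 (cap) → 20 left.
Search has room for 80 but only 20 remain, so it gets 20.
Total = 4×20 + 26×110 + 5×120 + 16×70 + 30×110 + 23×160 + 24×70 + 20×90 = 15120.

15120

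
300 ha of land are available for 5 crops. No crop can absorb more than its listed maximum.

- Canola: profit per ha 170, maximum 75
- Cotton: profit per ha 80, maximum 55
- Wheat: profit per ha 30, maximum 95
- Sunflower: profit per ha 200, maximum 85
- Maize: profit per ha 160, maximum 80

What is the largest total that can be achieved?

47100

Highest profit per ha first: Sunflower 200 > Canola 170 > Maize 160 > Cotton 80 > Wheat 30.
Sunflower: +85 to 85 (cap) — 215 left.
Canola takes 75 to reach its cap of 75 — 140 left.
Maize takes 80 to reach its cap of 80 — 60 left.
Cotton: +55 to 55 (cap) — 5 left.
Wheat has room for 95 but only 5 remain, so it gets 5.
Total = 170×75 + 80×55 + 30×5 + 200×85 + 160×80 = 47100.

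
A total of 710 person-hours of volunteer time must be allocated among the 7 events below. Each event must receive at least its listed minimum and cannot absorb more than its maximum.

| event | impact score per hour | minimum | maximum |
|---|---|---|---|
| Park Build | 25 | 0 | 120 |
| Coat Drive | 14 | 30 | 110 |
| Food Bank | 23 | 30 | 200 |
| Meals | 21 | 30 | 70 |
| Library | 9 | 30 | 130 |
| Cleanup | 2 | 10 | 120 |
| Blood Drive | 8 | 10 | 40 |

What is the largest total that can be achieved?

12180

Meeting every minimum uses 0+30+30+30+30+10+10 = 140 person-hours, leaving 570.
Highest impact score per hour first: Park Build 25 > Food Bank 23 > Meals 21 > Coat Drive 14 > Library 9 > Blood Drive 8 > Cleanup 2.
Park Build takes 120 more to reach its cap of 120 ; 450 left.
Food Bank takes 170 more to reach its cap of 200 ; 280 left.
Meals: +40 to 70 (cap) ; 240 left.
Coat Drive: +80 to 110 (cap) ; 160 left.
Give Library 100 more to hit its cap of 130 ; 60 left.
Blood Drive: +30 to 40 (cap) ; 30 left.
Cleanup: +30 (room for 110) → 40. Pool exhausted.
Total = 25×120 + 14×110 + 23×200 + 21×70 + 9×130 + 2×40 + 8×40 = 12180.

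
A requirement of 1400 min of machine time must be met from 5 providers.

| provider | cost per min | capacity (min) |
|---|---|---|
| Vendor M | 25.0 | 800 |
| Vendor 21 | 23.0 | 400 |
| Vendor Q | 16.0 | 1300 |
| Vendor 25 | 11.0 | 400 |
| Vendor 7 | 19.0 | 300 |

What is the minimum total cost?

Cheapest first:
Vendor 25 (11.0): use full 400 → 1000 min to go.
Vendor Q (16.0): take the remaining 1000 → done.
Vendor 7, Vendor 21, Vendor M: unused.
Cost = 400×11.0 + 1000×16.0 = 20400.

20400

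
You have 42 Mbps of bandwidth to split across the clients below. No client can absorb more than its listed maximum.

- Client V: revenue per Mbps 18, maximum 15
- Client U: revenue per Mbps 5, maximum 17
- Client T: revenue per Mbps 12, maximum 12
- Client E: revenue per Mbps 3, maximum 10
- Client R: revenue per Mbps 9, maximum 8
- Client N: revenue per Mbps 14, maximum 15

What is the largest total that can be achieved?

Order the clients by revenue per Mbps: Client V 18 > Client N 14 > Client T 12 > Client R 9 > Client U 5 > Client E 3.
Client V: +15 to 15 (cap) ; 27 left.
Give Client N 15 to hit its cap of 15 ; 12 left.
Client T takes 12 to reach its cap of 12 ; 0 left.
Total = 18×15 + 12×12 + 14×15 = 624.

624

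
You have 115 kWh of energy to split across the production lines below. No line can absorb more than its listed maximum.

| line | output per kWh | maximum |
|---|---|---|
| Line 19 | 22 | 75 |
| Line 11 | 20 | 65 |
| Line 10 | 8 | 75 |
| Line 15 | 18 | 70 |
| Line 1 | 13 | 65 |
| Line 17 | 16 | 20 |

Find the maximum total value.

Order the production lines by output per kWh: Line 19 22 > Line 11 20 > Line 15 18 > Line 17 16 > Line 1 13 > Line 10 8.
Line 19: +75 to 75 (cap) — 40 left.
Only 40 left; Line 11 takes them to reach 40.
Total = 22×75 + 20×40 = 2450.

2450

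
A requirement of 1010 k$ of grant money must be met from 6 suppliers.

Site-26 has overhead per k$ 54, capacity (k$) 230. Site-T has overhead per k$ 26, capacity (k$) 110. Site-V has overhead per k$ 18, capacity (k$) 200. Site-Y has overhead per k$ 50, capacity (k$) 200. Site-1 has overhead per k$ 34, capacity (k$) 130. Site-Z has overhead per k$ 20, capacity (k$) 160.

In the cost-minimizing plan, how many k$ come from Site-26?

210

Use suppliers in increasing cost order.
Site-V (18): use full 200 → 810 k$ to go.
Take 160 from Site-Z at 20 → need 650 more.
Site-T (26): use full 110 → 540 k$ to go.
Take 130 from Site-1 at 34 → need 410 more.
Site-Y at 50: take all 200 k$ → 210 still needed.
Take 210 from Site-26 at 54 to finish.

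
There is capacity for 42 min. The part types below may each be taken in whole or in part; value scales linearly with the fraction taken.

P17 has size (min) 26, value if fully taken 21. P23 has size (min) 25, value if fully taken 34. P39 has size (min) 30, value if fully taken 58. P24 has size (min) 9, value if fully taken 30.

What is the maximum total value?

92.08

Rank by value-to-size ratio: P24 30/9≈3.33, P39 58/30≈1.93, P23 34/25≈1.36, P17 21/26≈0.808.
P24: take in full, 9 min for value 30 → 33 left.
All 30 min of P39 fit (value 58) → 3 remain.
3 min left: a 3/25 share of P23 gives 34×3/25 = 4.08.
Total value = 92.08.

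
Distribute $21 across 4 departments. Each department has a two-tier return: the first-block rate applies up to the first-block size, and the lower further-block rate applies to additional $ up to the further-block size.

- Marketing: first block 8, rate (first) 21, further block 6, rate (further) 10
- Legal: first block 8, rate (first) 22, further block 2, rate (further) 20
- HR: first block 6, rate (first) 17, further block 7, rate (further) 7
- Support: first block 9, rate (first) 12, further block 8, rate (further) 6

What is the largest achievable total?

Treat each block as its own option and order by rate: Legal/T1 22 > Marketing/T1 21 > Legal/T2 20 > HR/T1 17 > Support/T1 12 > Marketing/T2 10 > HR/T2 7 > Support/T2 6.
Fill Legal T1 block (8 at 22) — 13 left.
Fill Marketing T1 block (8 at 21) — 5 left.
Legal T2 at 20: fill all 2 — 3 left.
HR T1 at 17: only 3 left, fill 3.
Total = 22×8 + 21×8 + 20×2 + 17×3 = 435.

435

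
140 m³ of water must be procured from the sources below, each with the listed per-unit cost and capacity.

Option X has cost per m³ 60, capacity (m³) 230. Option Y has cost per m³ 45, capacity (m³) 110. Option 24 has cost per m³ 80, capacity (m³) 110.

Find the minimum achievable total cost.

6750

Cheapest first:
Option Y (45): use full 110 → 30 m³ to go.
Take 30 from Option X at 60 to finish.
Option 24: unused.
Cost = 110×45 + 30×60 = 6750.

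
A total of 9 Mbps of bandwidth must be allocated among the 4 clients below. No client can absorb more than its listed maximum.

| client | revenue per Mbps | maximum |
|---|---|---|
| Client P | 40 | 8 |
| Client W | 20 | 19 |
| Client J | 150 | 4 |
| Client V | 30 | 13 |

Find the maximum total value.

Order the clients by revenue per Mbps: Client J 150 > Client P 40 > Client V 30 > Client W 20.
Client J: +4 to 4 (cap) ; 5 left.
Client P has room for 8 but only 5 remain, so it gets 5.
Total = 40×5 + 150×4 = 800.

800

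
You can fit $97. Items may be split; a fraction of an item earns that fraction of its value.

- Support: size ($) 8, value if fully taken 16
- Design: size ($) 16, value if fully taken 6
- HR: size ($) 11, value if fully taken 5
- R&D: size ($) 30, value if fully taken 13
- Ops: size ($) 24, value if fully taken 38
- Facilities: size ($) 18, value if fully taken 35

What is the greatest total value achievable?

109.25

Best value per unit of size first: Support 16/8≈2, Facilities 35/18≈1.94, Ops 38/24≈1.58, HR 5/11≈0.455, R&D 13/30≈0.433, Design 6/16≈0.375.
All 8 $ of Support fit (value 16) — 89 remain.
All 18 $ of Facilities fit (value 35) — 71 remain.
Ops: take in full, 24 $ for value 38 — 47 left.
All 11 $ of HR fit (value 5) — 36 remain.
R&D: take in full, 30 $ for value 13 — 6 left.
Only 6 $ remain; take 6/16 of Design for value 6×6/16 = 2.25.
Total value = 109.25.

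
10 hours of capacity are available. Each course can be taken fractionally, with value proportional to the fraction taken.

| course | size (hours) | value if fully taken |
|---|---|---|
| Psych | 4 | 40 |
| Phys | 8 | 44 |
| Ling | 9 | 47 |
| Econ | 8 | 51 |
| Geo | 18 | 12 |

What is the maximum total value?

Best value per unit of size first: Psych 40/4≈10, Econ 51/8≈6.38, Phys 44/8≈5.5, Ling 47/9≈5.22, Geo 12/18≈0.667.
All 4 hours of Psych fit (value 40) → 6 remain.
Fill the last 6 hours with part of Econ: 6/8 of it earns 38.25.
Total value = 78.25.

78.25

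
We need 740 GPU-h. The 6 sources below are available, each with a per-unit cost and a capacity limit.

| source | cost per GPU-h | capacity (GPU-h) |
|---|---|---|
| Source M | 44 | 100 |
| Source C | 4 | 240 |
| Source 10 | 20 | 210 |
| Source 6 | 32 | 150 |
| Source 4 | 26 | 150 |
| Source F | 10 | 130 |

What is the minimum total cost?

Cheapest first:
Take 240 from Source C at 4 ; need 500 more.
Source F at 10: take all 130 GPU-h ; 370 still needed.
Source 10 at 20: take all 210 GPU-h ; 160 still needed.
Source 4 at 26: take all 150 GPU-h ; 10 still needed.
Take 10 from Source 6 at 32 to finish.
Source M: unused.
Cost = 240×4 + 130×10 + 210×20 + 150×26 + 10×32 = 10680.

10680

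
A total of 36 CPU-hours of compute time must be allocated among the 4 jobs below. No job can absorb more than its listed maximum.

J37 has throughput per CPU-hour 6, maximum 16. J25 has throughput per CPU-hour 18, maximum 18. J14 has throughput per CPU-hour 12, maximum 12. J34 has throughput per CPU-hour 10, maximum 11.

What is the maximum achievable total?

Order the jobs by throughput per CPU-hour: J25 18 > J14 12 > J34 10 > J37 6.
Give J25 18 to hit its cap of 18 → 18 left.
J14 takes 12 to reach its cap of 12 → 6 left.
J34 has room for 11 but only 6 remain, so it gets 6.
Total = 18×18 + 12×12 + 10×6 = 528.

528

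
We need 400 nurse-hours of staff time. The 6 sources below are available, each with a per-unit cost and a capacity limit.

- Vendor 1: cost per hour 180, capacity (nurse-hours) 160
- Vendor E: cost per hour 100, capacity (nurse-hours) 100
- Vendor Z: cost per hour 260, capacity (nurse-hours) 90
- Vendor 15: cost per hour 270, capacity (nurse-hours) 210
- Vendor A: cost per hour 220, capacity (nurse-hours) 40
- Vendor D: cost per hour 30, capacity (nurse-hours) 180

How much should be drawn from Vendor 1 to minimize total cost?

Fill from the cheapest source first.
Vendor D at 30: take all 180 nurse-hours → 220 still needed.
Vendor E at 100: take all 100 nurse-hours → 120 still needed.
Vendor 1 (180): take the remaining 120 → done.
Vendor A, Vendor Z, Vendor 15: unused.

120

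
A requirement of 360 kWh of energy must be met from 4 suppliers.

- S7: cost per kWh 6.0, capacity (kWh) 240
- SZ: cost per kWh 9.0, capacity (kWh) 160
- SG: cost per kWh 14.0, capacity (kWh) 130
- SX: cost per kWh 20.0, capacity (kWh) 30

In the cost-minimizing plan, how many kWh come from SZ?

Cheapest first:
S7 at 6.0: take all 240 kWh → 120 still needed.
SZ at 9.0: take 120 of its 160 → requirement met.
SG, SX: unused.

120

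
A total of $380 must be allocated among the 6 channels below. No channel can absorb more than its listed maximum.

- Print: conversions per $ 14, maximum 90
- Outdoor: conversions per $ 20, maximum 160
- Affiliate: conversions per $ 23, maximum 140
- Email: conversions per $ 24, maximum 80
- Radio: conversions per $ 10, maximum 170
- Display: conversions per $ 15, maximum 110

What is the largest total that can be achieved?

Rank by conversions per $: Email 24 > Affiliate 23 > Outdoor 20 > Display 15 > Print 14 > Radio 10.
Give Email 80 to hit its cap of 80 — 300 left.
Affiliate: +140 to 140 (cap) — 160 left.
Give Outdoor 160 to hit its cap of 160 — 0 left.
Total = 20×160 + 23×140 + 24×80 = 8340.

8340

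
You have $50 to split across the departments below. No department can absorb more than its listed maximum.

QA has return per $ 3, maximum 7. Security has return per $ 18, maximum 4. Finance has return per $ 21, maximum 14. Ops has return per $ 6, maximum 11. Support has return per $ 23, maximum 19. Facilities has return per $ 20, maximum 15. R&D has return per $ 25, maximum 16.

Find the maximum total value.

Order the departments by return per $: R&D 25 > Support 23 > Finance 21 > Facilities 20 > Security 18 > Ops 6 > QA 3.
R&D takes 16 to reach its cap of 16 — 34 left.
Support takes 19 to reach its cap of 19 — 15 left.
Give Finance 14 to hit its cap of 14 — 1 left.
Facilities: +1 (room for 15) → 1. Pool exhausted.
Total = 21×14 + 23×19 + 20×1 + 25×16 = 1151.

1151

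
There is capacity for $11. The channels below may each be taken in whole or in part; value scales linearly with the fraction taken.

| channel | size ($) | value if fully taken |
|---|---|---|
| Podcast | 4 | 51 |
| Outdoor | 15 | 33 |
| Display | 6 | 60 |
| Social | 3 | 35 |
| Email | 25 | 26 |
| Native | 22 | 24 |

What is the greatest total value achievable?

Best value per unit of size first: Podcast 51/4≈12.8, Social 35/3≈11.7, Display 60/6≈10, Outdoor 33/15≈2.2, Native 24/22≈1.09, Email 26/25≈1.04.
All 4 $ of Podcast fit (value 51) — 7 remain.
Take all of Social (3 $, value 35) — 4 $ left.
4 $ left: a 4/6 share of Display gives 60×4/6 = 40.
Total value = 126.

126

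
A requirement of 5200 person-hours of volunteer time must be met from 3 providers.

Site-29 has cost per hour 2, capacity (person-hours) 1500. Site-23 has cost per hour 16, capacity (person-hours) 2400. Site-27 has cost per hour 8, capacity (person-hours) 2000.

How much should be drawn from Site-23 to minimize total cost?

Fill from the cheapest provider first.
Site-29 at 2: take all 1500 person-hours → 3700 still needed.
Site-27 at 8: take all 2000 person-hours → 1700 still needed.
Site-23 at 16: take 1700 of its 2400 → requirement met.

1700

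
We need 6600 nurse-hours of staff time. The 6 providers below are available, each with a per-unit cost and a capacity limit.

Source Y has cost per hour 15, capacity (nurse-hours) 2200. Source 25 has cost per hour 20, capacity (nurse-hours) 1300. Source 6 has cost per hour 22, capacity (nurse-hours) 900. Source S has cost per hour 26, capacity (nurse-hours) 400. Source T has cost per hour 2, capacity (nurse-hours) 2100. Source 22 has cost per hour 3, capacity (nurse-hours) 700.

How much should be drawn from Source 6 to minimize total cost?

300

Fill from the cheapest provider first.
Take 2100 from Source T at 2 ; need 4500 more.
Source 22 (3): use full 700 ; 3800 nurse-hours to go.
Source Y (15): use full 2200 ; 1600 nurse-hours to go.
Source 25 (20): use full 1300 ; 300 nurse-hours to go.
Source 6 (22): take the remaining 300 ; done.
Source S: unused.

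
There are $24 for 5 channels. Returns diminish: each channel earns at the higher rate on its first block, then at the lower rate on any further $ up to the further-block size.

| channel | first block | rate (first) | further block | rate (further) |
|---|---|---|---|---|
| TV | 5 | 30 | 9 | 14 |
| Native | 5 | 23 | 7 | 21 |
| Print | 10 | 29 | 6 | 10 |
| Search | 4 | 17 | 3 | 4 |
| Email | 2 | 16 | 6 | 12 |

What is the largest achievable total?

639

Rank every tier by rate: TV/tier1 30 > Print/tier1 29 > Native/tier1 23 > Native/tier2 21 > Search/tier1 17 > Email/tier1 16 > TV/tier2 14 > Email/tier2 12 > Print/tier2 10 > Search/tier2 4.
TV/tier1 (30): +5 — 19 left.
Fill Print tier1 block (10 at 29) — 9 left.
Fill Native tier1 block (5 at 23) — 4 left.
4 remain; put them into Native tier2 at 21.
Total = 30×5 + 29×10 + 23×5 + 21×4 = 639.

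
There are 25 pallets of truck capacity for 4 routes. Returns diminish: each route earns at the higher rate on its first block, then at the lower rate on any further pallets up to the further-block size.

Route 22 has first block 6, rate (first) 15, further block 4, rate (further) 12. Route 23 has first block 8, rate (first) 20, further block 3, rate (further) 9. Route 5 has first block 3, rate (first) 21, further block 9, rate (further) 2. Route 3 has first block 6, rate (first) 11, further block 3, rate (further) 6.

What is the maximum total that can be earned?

Rank every tier by rate: Route 5/tier1 21 > Route 23/tier1 20 > Route 22/tier1 15 > Route 22/tier2 12 > Route 3/tier1 11 > Route 23/tier2 9 > Route 3/tier2 6 > Route 5/tier2 2.
Route 5/tier1 (21): +3 ; 22 left.
Route 23 tier1 at 20: fill all 8 ; 14 left.
Route 22/tier1 (15): +6 ; 8 left.
Route 22/tier2 (12): +4 ; 4 left.
Route 3 tier1 at 11: only 4 left, fill 4.
Total = 21×3 + 20×8 + 15×6 + 12×4 + 11×4 = 405.

405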